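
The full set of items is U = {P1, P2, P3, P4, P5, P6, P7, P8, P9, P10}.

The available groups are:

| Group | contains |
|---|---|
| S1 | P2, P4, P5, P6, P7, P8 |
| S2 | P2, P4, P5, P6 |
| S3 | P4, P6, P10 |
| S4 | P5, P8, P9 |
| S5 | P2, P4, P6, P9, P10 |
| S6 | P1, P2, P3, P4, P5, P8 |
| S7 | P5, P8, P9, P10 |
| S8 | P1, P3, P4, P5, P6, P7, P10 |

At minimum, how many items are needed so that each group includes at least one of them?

H = {P4, P9} meets every group (each contains at least one member of H), and |H| = 2.
The groups S3, S4 are pairwise disjoint, so any hitting set needs a separate item for each — at least 2. Hence 2 is optimal.

2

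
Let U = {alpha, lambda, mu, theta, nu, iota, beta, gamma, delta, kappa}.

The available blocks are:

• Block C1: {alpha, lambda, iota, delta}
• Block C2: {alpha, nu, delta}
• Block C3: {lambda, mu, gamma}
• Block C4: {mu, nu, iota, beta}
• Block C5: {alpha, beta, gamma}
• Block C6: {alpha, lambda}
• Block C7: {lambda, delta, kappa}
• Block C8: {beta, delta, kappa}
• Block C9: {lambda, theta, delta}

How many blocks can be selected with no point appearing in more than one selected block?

C6, C8 are pairwise disjoint (C6={alpha,lambda}; C8={beta,delta,kappa}).
Every remaining block overlaps one of these, and no 3 of the listed blocks are pairwise disjoint, so 2 is the maximum.

2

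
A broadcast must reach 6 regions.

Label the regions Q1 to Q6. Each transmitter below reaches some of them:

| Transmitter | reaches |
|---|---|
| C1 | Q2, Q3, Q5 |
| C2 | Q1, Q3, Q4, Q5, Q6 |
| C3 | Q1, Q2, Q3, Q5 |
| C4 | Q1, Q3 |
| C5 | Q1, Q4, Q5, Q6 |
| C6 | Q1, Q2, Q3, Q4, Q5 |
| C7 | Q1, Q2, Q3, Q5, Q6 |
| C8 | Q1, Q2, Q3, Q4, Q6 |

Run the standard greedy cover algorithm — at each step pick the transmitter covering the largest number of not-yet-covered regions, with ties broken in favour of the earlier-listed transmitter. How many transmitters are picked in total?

2

Greedy: pick C2 (covers 5 new) → pick C1 (covers 1 new). Total picks: 2.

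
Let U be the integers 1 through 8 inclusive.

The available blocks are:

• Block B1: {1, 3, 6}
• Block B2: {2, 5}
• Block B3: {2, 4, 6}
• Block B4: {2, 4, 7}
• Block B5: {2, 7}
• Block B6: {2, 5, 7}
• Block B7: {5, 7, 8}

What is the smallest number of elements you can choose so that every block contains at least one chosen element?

3

H = {1, 2, 5} meets every block (each contains at least one member of H), and |H| = 3.
No choice of 2 elements meets every block, so 3 is the minimum.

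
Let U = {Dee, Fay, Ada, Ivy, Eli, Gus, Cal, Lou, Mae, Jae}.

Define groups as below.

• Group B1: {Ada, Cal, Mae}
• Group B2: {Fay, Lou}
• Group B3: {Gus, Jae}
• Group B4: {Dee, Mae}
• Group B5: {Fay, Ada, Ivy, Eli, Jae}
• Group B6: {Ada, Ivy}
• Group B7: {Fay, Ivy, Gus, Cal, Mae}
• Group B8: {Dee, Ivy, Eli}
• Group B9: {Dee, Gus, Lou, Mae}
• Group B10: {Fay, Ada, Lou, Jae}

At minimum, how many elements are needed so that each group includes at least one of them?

The 4 elements {Fay, Ivy, Gus, Mae} hit every group.
The groups B2, B3, B4, B6 are pairwise disjoint, so any hitting set needs a separate element for each — at least 4. Hence 4 is optimal.

4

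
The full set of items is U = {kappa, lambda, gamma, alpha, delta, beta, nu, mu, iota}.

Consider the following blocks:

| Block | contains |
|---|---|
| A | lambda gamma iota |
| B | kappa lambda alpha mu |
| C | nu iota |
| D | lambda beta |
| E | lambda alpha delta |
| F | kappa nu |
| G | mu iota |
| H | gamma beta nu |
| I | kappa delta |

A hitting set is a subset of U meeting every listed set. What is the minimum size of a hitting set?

Take T = {kappa, alpha, beta, iota}. Each listed block contains at least one of these, so T is a hitting set of size 4.
No choice of 3 items meets every block, so 4 is the minimum.

4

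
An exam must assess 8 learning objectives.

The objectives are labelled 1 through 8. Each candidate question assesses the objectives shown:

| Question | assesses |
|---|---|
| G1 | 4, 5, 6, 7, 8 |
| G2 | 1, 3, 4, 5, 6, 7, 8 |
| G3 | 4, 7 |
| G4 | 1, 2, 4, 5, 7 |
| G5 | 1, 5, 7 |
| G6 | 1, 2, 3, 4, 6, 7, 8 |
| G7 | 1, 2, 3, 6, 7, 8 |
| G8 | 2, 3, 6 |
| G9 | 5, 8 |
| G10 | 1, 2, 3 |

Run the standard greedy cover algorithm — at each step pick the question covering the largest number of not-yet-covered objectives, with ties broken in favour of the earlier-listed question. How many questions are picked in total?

Greedy: pick G2 (covers 7 new) → pick G4 (covers 1 new). Total picks: 2.

2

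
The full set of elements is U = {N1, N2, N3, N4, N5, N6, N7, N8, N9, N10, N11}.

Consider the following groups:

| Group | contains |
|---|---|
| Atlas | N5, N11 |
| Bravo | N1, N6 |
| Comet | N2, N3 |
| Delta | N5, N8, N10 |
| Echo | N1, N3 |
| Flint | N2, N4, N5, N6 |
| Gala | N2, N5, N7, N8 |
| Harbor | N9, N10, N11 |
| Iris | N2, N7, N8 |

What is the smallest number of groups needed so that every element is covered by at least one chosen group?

Take {Echo, Flint, Gala, Harbor}. Their union is {N1, N2, N3, N4, N5, N6, N7, N8, N9, N10, N11}, which is all 11 elements.
Only Flint contains N4, so Flint is forced; the remaining 7 elements need at least 3 more groups (each remaining group adds at most 3) — so at least 4 groups are needed, and 4 is optimal.

4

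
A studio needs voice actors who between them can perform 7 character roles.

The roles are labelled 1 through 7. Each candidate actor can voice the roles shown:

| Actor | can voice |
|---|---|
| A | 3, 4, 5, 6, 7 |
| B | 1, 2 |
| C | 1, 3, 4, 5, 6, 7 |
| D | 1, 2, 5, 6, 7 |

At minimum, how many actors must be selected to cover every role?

2

Take {A, B}. Their union is {1, 2, 3, 4, 5, 6, 7}, which is all 7 roles.
No single actor has all 7 roles (the largest, C, has 6), so 2 is optimal.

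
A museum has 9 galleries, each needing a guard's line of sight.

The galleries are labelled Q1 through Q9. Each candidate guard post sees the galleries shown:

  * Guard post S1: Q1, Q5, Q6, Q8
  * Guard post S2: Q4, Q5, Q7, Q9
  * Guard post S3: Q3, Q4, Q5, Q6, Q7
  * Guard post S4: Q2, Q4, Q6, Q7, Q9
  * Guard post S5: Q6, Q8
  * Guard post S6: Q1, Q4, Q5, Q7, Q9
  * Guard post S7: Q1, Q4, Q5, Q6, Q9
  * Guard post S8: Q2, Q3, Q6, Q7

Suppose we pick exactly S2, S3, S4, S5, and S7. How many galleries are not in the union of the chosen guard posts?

Union of S2, S3, S4, S5, S7 = {Q1, Q2, Q3, Q4, Q5, Q6, Q7, Q8, Q9} — that's every gallery, so 0 are uncovered.

0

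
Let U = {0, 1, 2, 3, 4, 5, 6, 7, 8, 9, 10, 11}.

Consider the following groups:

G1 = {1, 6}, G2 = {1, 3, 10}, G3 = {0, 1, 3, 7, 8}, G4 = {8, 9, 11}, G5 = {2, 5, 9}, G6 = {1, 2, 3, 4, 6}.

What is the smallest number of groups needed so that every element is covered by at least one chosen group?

5

G2, G3, G4, G5, and G6 cover everything between them: the union {0, 1, 2, 3, 4, 5, 6, 7, 8, 9, 10, 11} is all of U.
No 4 of the 6 groups cover everything (all 15 combinations miss at least one element), so 5 is optimal.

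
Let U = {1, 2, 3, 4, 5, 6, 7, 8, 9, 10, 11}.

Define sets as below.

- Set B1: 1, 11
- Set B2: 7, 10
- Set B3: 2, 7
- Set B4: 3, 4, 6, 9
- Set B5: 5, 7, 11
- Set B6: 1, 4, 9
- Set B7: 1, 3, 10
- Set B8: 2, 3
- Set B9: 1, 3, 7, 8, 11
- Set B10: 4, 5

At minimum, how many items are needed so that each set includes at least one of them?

4

H = {1, 3, 5, 7} meets every set (each contains at least one member of H), and |H| = 4.
The sets B1, B2, B8, B10 are pairwise disjoint, so any hitting set needs a separate item for each — at least 4. Hence 4 is optimal.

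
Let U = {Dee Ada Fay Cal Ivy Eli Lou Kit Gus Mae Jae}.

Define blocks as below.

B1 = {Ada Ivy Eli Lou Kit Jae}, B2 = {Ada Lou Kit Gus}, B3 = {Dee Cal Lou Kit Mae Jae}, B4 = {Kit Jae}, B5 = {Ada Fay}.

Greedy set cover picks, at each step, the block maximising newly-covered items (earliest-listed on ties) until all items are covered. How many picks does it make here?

4

Greedy: pick B1 (covers 6 new) → pick B3 (covers 3 new) → pick B2 (covers 1 new) → pick B5 (covers 1 new). Total picks: 4.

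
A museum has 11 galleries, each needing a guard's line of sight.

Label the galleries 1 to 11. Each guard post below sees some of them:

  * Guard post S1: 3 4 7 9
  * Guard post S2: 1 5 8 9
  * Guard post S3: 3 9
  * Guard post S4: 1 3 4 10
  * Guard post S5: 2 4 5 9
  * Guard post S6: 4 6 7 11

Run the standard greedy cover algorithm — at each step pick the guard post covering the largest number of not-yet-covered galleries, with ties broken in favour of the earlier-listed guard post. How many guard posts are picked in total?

Greedy: pick S1 (covers 4 new) → pick S2 (covers 3 new) → pick S6 (covers 2 new) → pick S4 (covers 1 new) → pick S5 (covers 1 new). Total picks: 5.
(The true minimum cover uses only 4 guard posts, so greedy is not optimal here.)

5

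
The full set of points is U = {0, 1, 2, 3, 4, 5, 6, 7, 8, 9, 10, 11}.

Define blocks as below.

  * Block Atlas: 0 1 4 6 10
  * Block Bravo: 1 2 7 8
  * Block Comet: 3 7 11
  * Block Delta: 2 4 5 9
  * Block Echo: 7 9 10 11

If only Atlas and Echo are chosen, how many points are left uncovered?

Union of Atlas, Echo = {0, 1, 4, 6, 7, 9, 10, 11}.
Not covered: 2, 3, 5, 8 — 4 points.

4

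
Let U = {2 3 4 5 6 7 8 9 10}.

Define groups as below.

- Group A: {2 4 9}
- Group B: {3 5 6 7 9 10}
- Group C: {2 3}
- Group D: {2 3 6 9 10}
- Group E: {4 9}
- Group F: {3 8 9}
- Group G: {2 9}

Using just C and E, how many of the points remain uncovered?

Union of C, E = {2, 3, 4, 9}.
Not covered: 5, 6, 7, 8, 10 — 5 points.

5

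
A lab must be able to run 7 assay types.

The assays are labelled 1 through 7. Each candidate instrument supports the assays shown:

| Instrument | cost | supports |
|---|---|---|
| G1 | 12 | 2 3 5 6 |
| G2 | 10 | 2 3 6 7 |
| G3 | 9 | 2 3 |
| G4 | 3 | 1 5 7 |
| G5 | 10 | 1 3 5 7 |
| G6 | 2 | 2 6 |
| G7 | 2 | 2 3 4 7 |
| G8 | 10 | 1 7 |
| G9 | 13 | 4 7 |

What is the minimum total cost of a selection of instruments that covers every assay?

7

G4, G6, G7 together cover every assay (G4 ∪ G6 ∪ G7 = {1, 2, 3, 4, 5, 6, 7}); total cost 3 + 2 + 2 = 7.
No covering selection has total cost below 7.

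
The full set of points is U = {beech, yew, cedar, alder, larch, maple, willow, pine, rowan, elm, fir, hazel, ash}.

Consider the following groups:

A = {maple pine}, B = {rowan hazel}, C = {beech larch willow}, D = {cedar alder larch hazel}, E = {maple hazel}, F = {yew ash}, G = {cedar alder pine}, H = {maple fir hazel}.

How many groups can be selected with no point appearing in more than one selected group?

4

C, E, F, G are pairwise disjoint (C={beech,larch,willow}; E={maple,hazel}; F={yew,ash}; G={cedar,alder,pine}).
Every remaining group overlaps one of these, and no 5 of the listed groups are pairwise disjoint, so 4 is the maximum.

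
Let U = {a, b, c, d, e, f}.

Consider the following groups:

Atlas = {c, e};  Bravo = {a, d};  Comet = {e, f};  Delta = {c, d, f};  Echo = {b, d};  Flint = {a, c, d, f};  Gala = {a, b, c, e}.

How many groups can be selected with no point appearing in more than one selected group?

Comet, Echo are pairwise disjoint (Comet={e,f}; Echo={b,d}).
Every remaining group overlaps one of these, and no 3 of the listed groups are pairwise disjoint, so 2 is the maximum.

2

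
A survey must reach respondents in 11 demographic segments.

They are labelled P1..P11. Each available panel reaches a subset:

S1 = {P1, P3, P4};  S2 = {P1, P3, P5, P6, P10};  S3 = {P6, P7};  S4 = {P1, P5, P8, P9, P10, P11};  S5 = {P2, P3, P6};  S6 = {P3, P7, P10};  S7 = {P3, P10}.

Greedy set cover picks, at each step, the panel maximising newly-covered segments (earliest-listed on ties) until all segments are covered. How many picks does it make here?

4

Greedy: pick S4 (covers 6 new) → pick S5 (covers 3 new) → pick S1 (covers 1 new) → pick S3 (covers 1 new). Total picks: 4.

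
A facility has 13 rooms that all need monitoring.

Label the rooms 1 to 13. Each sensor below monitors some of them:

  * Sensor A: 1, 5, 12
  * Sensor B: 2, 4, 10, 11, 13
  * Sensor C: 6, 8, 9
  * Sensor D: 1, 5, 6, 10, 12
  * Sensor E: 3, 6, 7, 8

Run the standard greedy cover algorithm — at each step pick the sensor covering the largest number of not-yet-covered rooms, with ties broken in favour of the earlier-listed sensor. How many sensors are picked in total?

Greedy: pick B (covers 5 new) → pick D (covers 4 new) → pick E (covers 3 new) → pick C (covers 1 new). Total picks: 4.

4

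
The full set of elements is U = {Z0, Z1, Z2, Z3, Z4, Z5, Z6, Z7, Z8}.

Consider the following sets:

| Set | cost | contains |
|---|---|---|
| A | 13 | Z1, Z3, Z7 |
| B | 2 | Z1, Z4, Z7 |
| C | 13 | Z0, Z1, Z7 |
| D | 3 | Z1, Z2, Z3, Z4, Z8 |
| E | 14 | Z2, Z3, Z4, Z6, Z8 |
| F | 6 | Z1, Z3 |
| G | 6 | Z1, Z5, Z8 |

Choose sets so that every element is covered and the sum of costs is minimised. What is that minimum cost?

33

C, E, G together cover every element (C ∪ E ∪ G = {Z0, Z1, Z2, Z3, Z4, Z5, Z6, Z7, Z8}); total cost 13 + 14 + 6 = 33.
The greedy pick D, B, G, C, E costs 38; no covering selection beats 33.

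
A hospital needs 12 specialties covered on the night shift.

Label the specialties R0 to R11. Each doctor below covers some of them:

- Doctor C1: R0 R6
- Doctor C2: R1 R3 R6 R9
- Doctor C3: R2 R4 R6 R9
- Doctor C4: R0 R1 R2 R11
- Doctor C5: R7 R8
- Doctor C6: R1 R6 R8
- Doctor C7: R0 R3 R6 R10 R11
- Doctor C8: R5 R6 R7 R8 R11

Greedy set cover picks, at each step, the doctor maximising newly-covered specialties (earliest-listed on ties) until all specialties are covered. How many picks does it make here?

4

Greedy: pick C7 (covers 5 new) → pick C3 (covers 3 new) → pick C8 (covers 3 new) → pick C2 (covers 1 new). Total picks: 4.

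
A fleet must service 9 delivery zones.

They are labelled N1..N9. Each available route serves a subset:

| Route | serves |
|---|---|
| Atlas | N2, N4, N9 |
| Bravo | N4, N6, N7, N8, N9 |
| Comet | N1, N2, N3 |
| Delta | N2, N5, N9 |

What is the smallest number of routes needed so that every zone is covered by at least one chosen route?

3

Take {Bravo, Comet, Delta}. Their union is {N1, N2, N3, N4, N5, N6, N7, N8, N9}, which is all 9 zones.
Only Comet contains N1, so Comet is forced; the remaining 6 zones need at least 2 more routes (each remaining route adds at most 5) — so at least 3 routes are needed, and 3 is optimal.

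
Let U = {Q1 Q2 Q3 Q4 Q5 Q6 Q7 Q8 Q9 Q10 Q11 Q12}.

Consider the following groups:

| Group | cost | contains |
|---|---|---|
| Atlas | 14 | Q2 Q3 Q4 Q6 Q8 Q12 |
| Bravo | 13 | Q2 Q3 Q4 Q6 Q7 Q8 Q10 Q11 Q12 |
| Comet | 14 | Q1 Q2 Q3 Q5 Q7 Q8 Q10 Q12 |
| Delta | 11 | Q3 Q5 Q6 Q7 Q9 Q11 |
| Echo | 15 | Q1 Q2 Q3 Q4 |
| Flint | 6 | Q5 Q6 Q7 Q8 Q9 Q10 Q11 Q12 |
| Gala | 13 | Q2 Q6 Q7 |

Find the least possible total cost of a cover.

Echo, Flint together cover every item (Echo ∪ Flint = {Q1, Q2, Q3, Q4, Q5, Q6, Q7, Q8, Q9, Q10, Q11, Q12}); total cost 15 + 6 = 21.
No covering selection has total cost below 21.

21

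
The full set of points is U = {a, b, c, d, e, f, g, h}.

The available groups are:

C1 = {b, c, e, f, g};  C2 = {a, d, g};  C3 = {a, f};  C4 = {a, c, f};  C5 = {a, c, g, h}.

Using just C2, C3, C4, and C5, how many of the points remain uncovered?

Union of C2, C3, C4, C5 = {a, c, d, f, g, h}.
Not covered: b, e — 2 points.

2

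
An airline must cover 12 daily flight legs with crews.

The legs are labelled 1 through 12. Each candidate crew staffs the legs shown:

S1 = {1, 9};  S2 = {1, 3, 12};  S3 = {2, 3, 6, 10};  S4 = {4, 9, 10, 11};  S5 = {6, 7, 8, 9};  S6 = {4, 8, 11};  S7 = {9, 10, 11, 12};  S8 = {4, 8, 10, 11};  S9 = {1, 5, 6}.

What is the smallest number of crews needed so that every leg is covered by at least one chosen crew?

5

Take {S3, S4, S5, S7, S9}. Their union is {1, 2, 3, 4, 5, 6, 7, 8, 9, 10, 11, 12}, which is all 12 legs.
No 4 of the 9 crews cover everything (all 126 combinations miss at least one leg), so 5 is optimal.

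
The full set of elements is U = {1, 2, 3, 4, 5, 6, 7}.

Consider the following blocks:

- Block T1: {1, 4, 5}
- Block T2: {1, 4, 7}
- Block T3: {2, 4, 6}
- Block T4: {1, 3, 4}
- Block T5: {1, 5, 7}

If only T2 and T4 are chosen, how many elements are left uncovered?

Union of T2, T4 = {1, 3, 4, 7}.
Not covered: 2, 5, 6 — 3 elements.

3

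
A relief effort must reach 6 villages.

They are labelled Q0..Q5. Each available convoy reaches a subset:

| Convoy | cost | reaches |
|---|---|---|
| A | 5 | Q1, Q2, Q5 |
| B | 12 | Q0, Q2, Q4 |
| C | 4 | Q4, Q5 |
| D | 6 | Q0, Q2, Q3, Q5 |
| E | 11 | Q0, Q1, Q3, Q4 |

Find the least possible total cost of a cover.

15

A, C, D together cover every village (A ∪ C ∪ D = {Q0, Q1, Q2, Q3, Q4, Q5}); total cost 5 + 4 + 6 = 15.
No covering selection has total cost below 15.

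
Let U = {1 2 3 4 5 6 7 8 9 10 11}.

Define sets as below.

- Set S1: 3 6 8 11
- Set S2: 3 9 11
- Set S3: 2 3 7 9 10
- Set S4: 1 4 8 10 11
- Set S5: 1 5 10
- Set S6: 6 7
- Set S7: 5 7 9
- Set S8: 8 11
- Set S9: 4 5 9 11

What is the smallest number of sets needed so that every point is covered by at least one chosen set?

4

Take {S1, S3, S4, S9}. Their union is {1, 2, 3, 4, 5, 6, 7, 8, 9, 10, 11}, which is all 11 points.
No 3 of the 9 sets cover everything (all 84 combinations miss at least one point), so 4 is optimal.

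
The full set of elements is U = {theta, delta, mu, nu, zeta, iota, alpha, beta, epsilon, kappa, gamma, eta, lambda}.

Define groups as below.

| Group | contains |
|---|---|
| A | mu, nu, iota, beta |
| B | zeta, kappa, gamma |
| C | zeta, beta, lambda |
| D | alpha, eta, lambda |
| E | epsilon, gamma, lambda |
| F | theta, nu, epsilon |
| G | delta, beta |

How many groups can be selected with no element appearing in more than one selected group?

B, D, F, G are pairwise disjoint (B={zeta,kappa,gamma}; D={alpha,eta,lambda}; F={theta,nu,epsilon}; G={delta,beta}).
Every remaining group overlaps one of these, and no 5 of the listed groups are pairwise disjoint, so 4 is the maximum.

4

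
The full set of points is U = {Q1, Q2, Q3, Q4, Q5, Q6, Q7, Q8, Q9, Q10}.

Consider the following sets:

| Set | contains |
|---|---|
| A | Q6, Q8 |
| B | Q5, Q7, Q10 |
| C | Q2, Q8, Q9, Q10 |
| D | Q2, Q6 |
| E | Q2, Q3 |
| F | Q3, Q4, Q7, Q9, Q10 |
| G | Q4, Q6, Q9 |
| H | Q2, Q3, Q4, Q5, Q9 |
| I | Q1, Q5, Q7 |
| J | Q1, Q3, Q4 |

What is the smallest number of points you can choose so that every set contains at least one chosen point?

4

The 4 points {Q2, Q4, Q5, Q6} hit every set.
No choice of 3 points meets every set, so 4 is the minimum.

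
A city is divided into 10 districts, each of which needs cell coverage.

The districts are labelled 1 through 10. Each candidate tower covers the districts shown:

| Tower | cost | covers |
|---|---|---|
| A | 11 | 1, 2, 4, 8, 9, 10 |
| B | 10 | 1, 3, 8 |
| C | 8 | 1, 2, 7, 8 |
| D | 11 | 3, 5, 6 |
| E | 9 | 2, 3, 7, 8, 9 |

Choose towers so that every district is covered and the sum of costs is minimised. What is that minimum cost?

A, C, D together cover every district (A ∪ C ∪ D = {1, 2, 3, 4, 5, 6, 7, 8, 9, 10}); total cost 11 + 8 + 11 = 30.
The greedy pick E, A, D costs 31; no covering selection beats 30.

30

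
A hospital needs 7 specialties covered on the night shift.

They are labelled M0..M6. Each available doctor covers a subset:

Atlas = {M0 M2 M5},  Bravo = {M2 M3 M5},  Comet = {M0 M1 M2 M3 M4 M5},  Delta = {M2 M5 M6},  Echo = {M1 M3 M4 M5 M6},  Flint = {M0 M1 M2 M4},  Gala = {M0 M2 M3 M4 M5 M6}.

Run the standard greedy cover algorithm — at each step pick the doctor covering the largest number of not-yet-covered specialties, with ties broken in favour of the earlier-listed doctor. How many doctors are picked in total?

2

Greedy: pick Comet (covers 6 new) → pick Delta (covers 1 new). Total picks: 2.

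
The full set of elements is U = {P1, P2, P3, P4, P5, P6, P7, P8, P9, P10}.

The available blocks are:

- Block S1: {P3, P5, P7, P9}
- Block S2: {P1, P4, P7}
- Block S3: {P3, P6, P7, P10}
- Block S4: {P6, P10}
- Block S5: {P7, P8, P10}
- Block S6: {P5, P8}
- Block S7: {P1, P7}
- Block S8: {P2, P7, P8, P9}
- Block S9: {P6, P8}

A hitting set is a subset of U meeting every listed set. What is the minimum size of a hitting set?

The 3 elements {P5, P6, P7} hit every block.
The blocks S2, S4, S6 are pairwise disjoint, so any hitting set needs a separate element for each — at least 3. Hence 3 is optimal.

3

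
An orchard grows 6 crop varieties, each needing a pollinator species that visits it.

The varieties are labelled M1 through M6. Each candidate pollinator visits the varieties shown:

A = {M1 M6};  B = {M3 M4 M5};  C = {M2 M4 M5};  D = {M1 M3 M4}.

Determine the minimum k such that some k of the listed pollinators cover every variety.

A and B and C together: A ∪ B ∪ C = {M1, M2, M3, M4, M5, M6} — every variety is covered.
Only C contains M2, so C is forced; the remaining 3 varieties need at least 2 more pollinators (each remaining pollinator adds at most 2) — so at least 3 pollinators are needed, and 3 is optimal.

3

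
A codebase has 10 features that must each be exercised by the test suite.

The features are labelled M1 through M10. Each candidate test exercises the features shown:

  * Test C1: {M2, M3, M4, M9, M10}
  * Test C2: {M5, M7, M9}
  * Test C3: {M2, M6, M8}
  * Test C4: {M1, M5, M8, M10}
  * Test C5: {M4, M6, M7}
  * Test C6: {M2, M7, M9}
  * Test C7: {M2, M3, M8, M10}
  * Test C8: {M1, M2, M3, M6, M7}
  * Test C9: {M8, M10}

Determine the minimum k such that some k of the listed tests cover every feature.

3

Take {C1, C4, C8}. Their union is {M1, M2, M3, M4, M5, M6, M7, M8, M9, M10}, which is all 10 features.
No 2 of the 9 tests cover everything (all 36 combinations miss at least one feature), so 3 is optimal.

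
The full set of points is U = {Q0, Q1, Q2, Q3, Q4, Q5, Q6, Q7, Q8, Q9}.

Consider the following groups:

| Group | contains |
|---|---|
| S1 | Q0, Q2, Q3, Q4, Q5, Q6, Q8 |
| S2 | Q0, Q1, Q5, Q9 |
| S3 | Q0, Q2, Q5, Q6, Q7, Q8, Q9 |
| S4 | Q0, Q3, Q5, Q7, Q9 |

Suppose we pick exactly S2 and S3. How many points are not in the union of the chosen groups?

Union of S2, S3 = {Q0, Q1, Q2, Q5, Q6, Q7, Q8, Q9}.
Not covered: Q3, Q4 — 2 points.

2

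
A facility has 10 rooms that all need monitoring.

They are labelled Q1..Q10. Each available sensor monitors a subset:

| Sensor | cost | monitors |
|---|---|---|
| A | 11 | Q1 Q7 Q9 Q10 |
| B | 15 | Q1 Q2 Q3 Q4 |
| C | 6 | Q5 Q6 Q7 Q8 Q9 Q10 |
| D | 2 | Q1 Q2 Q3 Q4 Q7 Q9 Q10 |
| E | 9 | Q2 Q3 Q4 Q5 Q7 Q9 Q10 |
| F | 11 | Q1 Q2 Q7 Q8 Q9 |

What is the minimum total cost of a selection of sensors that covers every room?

8

C, D together cover every room (C ∪ D = {Q1, Q2, Q3, Q4, Q5, Q6, Q7, Q8, Q9, Q10}); total cost 6 + 2 = 8.
No covering selection has total cost below 8.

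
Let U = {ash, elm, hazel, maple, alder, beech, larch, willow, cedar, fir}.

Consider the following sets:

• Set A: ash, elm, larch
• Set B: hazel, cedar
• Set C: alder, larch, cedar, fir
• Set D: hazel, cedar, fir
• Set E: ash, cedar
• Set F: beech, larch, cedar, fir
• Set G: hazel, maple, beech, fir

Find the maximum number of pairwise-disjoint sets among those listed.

A, G are pairwise disjoint (A={ash,elm,larch}; G={hazel,maple,beech,fir}).
Every remaining set overlaps one of these, and no 3 of the listed sets are pairwise disjoint, so 2 is the maximum.

2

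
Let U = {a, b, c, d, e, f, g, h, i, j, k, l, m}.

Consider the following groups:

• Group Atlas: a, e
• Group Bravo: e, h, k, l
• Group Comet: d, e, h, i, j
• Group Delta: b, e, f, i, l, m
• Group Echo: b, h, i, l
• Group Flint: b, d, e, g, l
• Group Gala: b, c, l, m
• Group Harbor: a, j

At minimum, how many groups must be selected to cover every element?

5

Bravo and Delta and Flint and Gala and Harbor together: Bravo ∪ Delta ∪ Flint ∪ Gala ∪ Harbor = {a, b, c, d, e, f, g, h, i, j, k, l, m} — every element is covered.
No 4 of the 8 groups cover everything (all 70 combinations miss at least one element), so 5 is optimal.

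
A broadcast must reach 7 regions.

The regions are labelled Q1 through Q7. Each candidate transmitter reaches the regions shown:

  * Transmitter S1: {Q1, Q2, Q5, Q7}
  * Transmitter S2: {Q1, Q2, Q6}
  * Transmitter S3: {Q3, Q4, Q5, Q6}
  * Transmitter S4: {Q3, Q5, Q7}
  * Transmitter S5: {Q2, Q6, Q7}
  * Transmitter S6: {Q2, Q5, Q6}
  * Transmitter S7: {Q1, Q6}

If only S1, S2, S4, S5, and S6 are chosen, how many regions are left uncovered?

Union of S1, S2, S4, S5, S6 = {Q1, Q2, Q3, Q5, Q6, Q7}.
Not covered: Q4 — 1 region.

1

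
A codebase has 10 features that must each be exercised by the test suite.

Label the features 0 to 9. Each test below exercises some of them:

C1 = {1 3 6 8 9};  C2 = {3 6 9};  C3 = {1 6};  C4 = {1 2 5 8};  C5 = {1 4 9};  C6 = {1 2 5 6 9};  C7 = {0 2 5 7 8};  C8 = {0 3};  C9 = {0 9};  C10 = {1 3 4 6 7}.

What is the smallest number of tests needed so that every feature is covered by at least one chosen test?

3

C7 and C9 and C10 together: C7 ∪ C9 ∪ C10 = {0, 1, 2, 3, 4, 5, 6, 7, 8, 9} — every feature is covered.
No 2 of the 10 tests cover everything (all 45 combinations miss at least one feature), so 3 is optimal.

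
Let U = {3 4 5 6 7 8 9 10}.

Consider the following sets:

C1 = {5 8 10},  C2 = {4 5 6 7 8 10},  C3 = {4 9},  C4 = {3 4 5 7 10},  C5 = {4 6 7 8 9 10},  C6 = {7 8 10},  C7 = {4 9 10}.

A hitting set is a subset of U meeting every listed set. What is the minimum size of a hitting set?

The 2 elements {9, 10} hit every set.
The sets C3, C6 are pairwise disjoint, so any hitting set needs a separate element for each — at least 2. Hence 2 is optimal.

2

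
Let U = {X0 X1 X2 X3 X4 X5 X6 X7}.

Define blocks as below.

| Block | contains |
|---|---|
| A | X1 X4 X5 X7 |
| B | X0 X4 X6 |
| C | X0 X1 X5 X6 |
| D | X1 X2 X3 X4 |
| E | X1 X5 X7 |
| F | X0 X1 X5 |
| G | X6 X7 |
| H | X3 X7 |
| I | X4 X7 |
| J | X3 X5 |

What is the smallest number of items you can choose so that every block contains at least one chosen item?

3

Take T = {X0, X3, X7}. Each listed block contains at least one of these, so T is a hitting set of size 3.
No choice of 2 items meets every block, so 3 is the minimum.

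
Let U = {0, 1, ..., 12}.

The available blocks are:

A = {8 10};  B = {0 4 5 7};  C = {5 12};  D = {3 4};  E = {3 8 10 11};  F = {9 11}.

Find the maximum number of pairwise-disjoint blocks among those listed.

4

A, C, D, F are pairwise disjoint (A={8,10}; C={5,12}; D={3,4}; F={9,11}).
Every remaining block overlaps one of these, and no 5 of the listed blocks are pairwise disjoint, so 4 is the maximum.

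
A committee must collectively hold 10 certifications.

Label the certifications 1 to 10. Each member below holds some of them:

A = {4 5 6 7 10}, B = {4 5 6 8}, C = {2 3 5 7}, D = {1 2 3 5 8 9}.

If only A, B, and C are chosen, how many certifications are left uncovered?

2

Union of A, B, C = {2, 3, 4, 5, 6, 7, 8, 10}.
Not covered: 1, 9 — 2 certifications.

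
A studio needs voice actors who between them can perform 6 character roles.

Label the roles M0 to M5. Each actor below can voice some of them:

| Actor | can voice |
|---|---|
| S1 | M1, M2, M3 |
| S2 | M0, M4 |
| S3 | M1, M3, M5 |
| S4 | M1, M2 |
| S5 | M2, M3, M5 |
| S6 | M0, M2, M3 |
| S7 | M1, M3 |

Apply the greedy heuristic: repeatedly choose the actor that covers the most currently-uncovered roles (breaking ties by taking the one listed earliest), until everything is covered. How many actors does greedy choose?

3

Greedy: pick S1 (covers 3 new) → pick S2 (covers 2 new) → pick S3 (covers 1 new). Total picks: 3.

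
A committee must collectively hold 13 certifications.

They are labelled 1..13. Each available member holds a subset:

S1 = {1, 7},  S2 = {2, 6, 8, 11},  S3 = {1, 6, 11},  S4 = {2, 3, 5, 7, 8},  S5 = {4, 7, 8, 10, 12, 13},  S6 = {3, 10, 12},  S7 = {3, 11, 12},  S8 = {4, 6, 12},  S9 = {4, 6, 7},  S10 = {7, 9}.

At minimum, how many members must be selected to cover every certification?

4

S3 and S4 and S5 and S10 together: S3 ∪ S4 ∪ S5 ∪ S10 = {1, 2, 3, 4, 5, 6, 7, 8, 9, 10, 11, 12, 13} — every certification is covered.
Only S10 contains 9, so S10 is forced; the remaining 11 certifications need at least 3 more members (each remaining member adds at most 5) — so at least 4 members are needed, and 4 is optimal.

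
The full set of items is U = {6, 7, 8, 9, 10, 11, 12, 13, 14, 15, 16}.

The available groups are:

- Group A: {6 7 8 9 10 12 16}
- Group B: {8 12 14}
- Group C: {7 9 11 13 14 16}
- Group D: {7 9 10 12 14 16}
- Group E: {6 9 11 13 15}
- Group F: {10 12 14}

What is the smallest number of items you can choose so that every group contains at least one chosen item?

2

The 2 items {12, 13} hit every group.
The groups E, F are pairwise disjoint, so any hitting set needs a separate item for each — at least 2. Hence 2 is optimal.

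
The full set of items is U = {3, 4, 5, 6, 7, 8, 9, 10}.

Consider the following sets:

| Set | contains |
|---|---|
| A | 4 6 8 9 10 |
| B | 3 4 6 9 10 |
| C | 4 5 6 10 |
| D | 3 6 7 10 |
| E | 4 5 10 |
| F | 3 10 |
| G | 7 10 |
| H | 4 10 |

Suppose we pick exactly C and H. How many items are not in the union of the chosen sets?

Union of C, H = {4, 5, 6, 10}.
Not covered: 3, 7, 8, 9 — 4 items.

4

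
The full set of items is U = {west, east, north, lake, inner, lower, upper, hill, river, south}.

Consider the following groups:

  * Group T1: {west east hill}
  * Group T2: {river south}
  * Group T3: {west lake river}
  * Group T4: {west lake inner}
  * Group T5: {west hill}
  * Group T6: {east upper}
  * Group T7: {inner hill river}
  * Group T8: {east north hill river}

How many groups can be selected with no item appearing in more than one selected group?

3

T2, T4, T6 are pairwise disjoint (T2={river,south}; T4={west,lake,inner}; T6={east,upper}).
Every remaining group overlaps one of these, and no 4 of the listed groups are pairwise disjoint, so 3 is the maximum.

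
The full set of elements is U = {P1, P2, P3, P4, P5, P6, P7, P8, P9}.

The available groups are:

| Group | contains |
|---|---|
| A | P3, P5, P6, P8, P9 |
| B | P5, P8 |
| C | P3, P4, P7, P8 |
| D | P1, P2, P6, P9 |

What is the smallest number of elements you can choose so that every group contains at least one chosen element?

H = {P8, P9} meets every group (each contains at least one member of H), and |H| = 2.
The groups B, D are pairwise disjoint, so any hitting set needs a separate element for each — at least 2. Hence 2 is optimal.

2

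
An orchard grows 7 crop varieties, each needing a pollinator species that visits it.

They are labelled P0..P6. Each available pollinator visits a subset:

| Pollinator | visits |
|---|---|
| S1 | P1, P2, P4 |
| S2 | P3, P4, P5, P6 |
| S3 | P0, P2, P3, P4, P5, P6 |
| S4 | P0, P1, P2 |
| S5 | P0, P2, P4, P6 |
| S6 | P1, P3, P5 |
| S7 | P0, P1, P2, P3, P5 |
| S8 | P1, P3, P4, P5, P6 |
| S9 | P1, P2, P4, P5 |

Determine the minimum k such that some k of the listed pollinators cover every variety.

2

S7 and S8 together: S7 ∪ S8 = {P0, P1, P2, P3, P4, P5, P6} — every variety is covered.
No single pollinator has all 7 varieties (the largest, S3, has 6), so 2 is optimal.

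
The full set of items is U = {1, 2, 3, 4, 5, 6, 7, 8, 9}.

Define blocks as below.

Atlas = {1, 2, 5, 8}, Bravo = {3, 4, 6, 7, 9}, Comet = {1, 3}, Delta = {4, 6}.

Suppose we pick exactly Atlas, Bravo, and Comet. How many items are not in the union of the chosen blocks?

Union of Atlas, Bravo, Comet = {1, 2, 3, 4, 5, 6, 7, 8, 9} — that's every item, so 0 are uncovered.

0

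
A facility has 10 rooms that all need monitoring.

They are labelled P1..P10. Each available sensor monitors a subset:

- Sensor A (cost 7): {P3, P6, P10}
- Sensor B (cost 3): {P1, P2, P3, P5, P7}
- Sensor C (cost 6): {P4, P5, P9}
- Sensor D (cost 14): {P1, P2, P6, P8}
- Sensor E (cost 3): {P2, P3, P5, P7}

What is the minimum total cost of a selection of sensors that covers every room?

A, B, C, D together cover every room (A ∪ B ∪ C ∪ D = {P1, P2, P3, P4, P5, P6, P7, P8, P9, P10}); total cost 7 + 3 + 6 + 14 = 30.
No covering selection has total cost below 30.

30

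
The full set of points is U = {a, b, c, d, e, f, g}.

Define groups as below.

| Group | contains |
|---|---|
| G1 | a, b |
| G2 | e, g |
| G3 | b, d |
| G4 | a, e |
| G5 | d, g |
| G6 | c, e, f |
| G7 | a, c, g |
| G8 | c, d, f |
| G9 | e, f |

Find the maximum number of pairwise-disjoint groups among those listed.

3

G1, G5, G9 are pairwise disjoint (G1={a,b}; G5={d,g}; G9={e,f}).
Every remaining group overlaps one of these, and no 4 of the listed groups are pairwise disjoint, so 3 is the maximum.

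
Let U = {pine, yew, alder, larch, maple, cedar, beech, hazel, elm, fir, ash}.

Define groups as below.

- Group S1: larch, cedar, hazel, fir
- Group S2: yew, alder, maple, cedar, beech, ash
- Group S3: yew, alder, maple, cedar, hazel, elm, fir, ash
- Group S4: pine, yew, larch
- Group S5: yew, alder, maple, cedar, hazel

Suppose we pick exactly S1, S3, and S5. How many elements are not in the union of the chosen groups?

2

Union of S1, S3, S5 = {yew, alder, larch, maple, cedar, hazel, elm, fir, ash}.
Not covered: pine, beech — 2 elements.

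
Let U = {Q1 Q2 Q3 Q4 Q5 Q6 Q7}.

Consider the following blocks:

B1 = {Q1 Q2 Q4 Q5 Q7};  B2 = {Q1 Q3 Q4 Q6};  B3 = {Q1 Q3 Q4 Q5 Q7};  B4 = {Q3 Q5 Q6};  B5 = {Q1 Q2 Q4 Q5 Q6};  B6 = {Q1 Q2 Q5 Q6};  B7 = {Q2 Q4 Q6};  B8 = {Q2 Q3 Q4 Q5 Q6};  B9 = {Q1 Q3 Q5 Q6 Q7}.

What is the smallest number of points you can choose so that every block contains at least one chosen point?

2

The 2 points {Q6, Q7} hit every block.
No single point lies in every block, so at least 2 are needed and 2 is optimal.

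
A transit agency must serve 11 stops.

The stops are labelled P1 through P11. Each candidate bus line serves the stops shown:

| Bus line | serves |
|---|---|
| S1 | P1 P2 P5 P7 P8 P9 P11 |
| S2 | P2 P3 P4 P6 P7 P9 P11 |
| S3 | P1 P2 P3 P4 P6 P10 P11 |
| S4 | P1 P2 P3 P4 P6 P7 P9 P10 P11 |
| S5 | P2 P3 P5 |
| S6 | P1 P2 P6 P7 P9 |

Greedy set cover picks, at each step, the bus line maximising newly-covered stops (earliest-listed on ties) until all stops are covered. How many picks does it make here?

Greedy: pick S4 (covers 9 new) → pick S1 (covers 2 new). Total picks: 2.

2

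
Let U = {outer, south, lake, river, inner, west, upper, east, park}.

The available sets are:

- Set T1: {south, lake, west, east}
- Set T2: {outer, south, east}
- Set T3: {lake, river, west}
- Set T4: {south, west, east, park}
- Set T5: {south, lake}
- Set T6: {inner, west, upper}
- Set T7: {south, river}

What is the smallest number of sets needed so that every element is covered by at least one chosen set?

T2, T3, T4, and T6 cover everything between them: the union {outer, south, lake, river, inner, west, upper, east, park} is all of U.
Only T4 contains park, so T4 is forced; the remaining 5 elements need at least 3 more sets (each remaining set adds at most 2) — so at least 4 sets are needed, and 4 is optimal.

4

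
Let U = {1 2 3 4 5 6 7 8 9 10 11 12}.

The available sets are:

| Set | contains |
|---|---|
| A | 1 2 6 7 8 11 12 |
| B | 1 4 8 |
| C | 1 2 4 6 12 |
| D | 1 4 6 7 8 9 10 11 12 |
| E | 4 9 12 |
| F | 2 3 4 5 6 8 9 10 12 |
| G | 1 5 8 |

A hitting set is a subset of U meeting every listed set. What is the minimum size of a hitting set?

2

H = {1, 4} meets every set (each contains at least one member of H), and |H| = 2.
The sets E, G are pairwise disjoint, so any hitting set needs a separate point for each — at least 2. Hence 2 is optimal.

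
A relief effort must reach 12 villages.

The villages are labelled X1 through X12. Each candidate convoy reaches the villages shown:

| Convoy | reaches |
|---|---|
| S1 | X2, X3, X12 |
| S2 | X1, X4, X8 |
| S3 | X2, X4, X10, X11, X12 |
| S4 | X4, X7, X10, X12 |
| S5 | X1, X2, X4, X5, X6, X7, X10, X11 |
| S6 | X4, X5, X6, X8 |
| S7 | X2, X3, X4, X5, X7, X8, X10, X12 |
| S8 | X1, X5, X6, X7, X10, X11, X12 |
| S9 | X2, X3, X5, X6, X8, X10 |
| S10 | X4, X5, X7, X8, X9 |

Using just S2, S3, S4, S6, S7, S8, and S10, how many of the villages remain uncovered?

0

Union of S2, S3, S4, S6, S7, S8, S10 = {X1, X2, X3, X4, X5, X6, X7, X8, X9, X10, X11, X12} — that's every village, so 0 are uncovered.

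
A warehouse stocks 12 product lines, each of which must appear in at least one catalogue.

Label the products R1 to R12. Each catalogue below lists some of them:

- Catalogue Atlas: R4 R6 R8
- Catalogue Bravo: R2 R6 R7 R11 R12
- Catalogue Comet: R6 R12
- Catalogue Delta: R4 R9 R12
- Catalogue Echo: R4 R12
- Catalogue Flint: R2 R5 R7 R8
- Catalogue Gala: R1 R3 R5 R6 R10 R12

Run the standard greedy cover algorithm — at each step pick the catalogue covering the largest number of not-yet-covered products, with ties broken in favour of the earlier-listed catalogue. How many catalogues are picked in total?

Greedy: pick Gala (covers 6 new) → pick Bravo (covers 3 new) → pick Atlas (covers 2 new) → pick Delta (covers 1 new). Total picks: 4.

4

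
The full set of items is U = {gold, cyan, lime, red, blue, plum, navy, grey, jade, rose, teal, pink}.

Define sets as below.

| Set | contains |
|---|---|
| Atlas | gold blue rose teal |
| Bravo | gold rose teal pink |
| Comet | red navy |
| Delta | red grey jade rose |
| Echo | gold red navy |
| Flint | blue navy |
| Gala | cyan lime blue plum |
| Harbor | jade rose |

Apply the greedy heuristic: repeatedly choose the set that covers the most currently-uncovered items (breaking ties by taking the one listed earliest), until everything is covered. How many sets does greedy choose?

5

Greedy: pick Atlas (covers 4 new) → pick Delta (covers 3 new) → pick Gala (covers 3 new) → pick Bravo (covers 1 new) → pick Comet (covers 1 new). Total picks: 5.
(The true minimum cover uses only 4 sets, so greedy is not optimal here.)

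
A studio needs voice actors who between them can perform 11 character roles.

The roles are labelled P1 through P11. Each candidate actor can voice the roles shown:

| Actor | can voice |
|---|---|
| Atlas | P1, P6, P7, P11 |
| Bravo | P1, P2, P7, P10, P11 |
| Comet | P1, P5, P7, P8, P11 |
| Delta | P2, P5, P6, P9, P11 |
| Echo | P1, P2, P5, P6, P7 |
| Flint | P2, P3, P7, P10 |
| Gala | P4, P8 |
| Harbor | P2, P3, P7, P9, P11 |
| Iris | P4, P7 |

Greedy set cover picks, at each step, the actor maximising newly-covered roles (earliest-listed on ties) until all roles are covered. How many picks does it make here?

4

Greedy: pick Bravo (covers 5 new) → pick Delta (covers 3 new) → pick Gala (covers 2 new) → pick Flint (covers 1 new). Total picks: 4.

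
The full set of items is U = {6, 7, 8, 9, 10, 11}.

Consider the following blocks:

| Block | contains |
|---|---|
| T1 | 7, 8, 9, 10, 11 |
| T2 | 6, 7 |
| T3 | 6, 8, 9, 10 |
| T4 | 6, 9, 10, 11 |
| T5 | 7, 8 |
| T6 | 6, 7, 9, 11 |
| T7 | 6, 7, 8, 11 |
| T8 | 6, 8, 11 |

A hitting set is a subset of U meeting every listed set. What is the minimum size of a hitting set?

H = {6, 7} meets every block (each contains at least one member of H), and |H| = 2.
The blocks T4, T5 are pairwise disjoint, so any hitting set needs a separate item for each — at least 2. Hence 2 is optimal.

2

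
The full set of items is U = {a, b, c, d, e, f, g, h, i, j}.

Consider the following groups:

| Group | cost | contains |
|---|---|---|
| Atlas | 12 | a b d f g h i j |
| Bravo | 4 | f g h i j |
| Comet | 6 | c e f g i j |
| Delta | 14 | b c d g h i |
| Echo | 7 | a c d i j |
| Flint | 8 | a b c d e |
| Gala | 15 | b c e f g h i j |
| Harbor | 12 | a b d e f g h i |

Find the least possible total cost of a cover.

Bravo, Flint together cover every item (Bravo ∪ Flint = {a, b, c, d, e, f, g, h, i, j}); total cost 4 + 8 = 12.
No covering selection has total cost below 12.

12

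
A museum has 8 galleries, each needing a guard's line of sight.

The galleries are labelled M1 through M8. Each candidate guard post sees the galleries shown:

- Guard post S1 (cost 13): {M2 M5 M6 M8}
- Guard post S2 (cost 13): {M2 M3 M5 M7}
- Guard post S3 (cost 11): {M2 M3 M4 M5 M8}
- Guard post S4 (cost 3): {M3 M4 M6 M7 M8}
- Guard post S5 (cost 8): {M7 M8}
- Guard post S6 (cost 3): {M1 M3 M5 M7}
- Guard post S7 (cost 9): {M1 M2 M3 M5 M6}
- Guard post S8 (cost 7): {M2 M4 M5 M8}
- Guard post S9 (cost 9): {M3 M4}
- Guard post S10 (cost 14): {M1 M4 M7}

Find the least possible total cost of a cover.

12

S4, S7 together cover every gallery (S4 ∪ S7 = {M1, M2, M3, M4, M5, M6, M7, M8}); total cost 3 + 9 = 12.
The greedy pick S4, S6, S8 costs 13; no covering selection beats 12.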